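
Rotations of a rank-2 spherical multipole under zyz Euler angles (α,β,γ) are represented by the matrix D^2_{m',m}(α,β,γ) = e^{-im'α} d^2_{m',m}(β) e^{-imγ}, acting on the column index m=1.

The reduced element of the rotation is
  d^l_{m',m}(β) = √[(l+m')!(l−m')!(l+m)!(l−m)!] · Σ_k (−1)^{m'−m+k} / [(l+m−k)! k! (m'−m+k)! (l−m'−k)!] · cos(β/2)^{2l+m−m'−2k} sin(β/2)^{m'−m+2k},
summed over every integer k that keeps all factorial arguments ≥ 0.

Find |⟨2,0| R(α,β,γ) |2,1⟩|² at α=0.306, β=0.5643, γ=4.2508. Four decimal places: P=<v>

P=0.3063

D^2_{0,1}(0.3060,0.5643,4.2508) = e^{-i·0·0.3060}·d^2_{0,1}(0.5643)·e^{-i·1·4.2508}. Compute d first:
c=cos(0.564300/2)=0.960459, s=sin(0.564300/2)=0.278421; N=√[2·2·6·1]=4.898979
k∈{1,2} keeps every argument non-negative
  k=1: (−1)^0·4.8990/(2)·0.9605^3·0.2784^1 = +0.604247
  k=2: (−1)^1·4.8990/(2)·0.9605^1·0.2784^3 = -0.050776
d^2_{0,1}(0.5643) = +0.604247 -0.050776 = +0.553471
|D^2_{0,1}|² = |d^2_{0,1}(β)|² = (+0.553471)² = 0.306330 (the z-rotation phases have unit modulus)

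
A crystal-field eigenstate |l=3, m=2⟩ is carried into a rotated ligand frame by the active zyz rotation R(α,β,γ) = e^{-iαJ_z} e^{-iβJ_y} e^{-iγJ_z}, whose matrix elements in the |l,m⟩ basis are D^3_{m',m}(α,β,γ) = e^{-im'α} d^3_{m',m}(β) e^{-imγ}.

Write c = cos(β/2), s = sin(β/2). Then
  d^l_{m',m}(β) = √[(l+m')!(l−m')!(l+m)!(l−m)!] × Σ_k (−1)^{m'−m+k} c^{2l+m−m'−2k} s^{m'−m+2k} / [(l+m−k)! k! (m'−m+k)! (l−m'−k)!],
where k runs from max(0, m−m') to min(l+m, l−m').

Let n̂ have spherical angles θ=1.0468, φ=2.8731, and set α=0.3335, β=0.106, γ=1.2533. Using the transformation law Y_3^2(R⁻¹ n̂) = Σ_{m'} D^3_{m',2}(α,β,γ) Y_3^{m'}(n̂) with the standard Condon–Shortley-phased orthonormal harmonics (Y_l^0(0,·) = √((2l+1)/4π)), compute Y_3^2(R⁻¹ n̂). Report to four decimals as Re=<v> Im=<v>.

Need the full column D^3_{m',2} for m'=−3..3 at α=0.3335, β=0.1060, γ=1.2533.
cos(β/2)=0.998596, sin(β/2)=0.052975
d^3_{-3,2}: single k=5 term ⇒ +0.000001;  D = +0.000000-0.000001i
d^3_{-2,2}: k∈[4..5] ⇒ +0.000039 -0.000000 = +0.000039;  D = -0.000010-0.000038i
d^3_{-1,2}: k∈[3..4] ⇒ +0.000936 -0.000001 = +0.000935;  D = -0.000530-0.000770i
d^3_{0,2}: k∈[2..3] ⇒ +0.015285 -0.000043 = +0.015242;  D = -0.012271-0.009041i
d^3_{1,2}: k∈[1..2] ⇒ +0.166349 -0.000936 = +0.165413;  D = -0.157952-0.049119i
d^3_{2,2}: k∈[0..1] ⇒ +0.991604 -0.013953 = +0.977651;  D = -0.977151+0.031287i
d^3_{3,2}: single k=0 term ⇒ -0.128854;  D = +0.120342-0.046055i
Y_3^{m'}(θ=1.0468,φ=2.8731) and Σ D·Y over m':
  (+0.0000-0.0000i)·(-0.1876-0.1953i)  (-0.0000-0.0000i)·(+0.3294+0.1961i)  (-0.0005-0.0008i)·(-0.0679-0.0187i)  (-0.0123-0.0090i)·(-0.3264+0.0000i)  (-0.1580-0.0491i)·(+0.0679-0.0187i)  (-0.9772+0.0313i)·(+0.3294-0.1961i)  (+0.1203-0.0461i)·(+0.1876-0.1953i)
Y_3^2(R⁻¹ n̂) = -0.309750+0.172390i

Re=-0.3098 Im=0.1724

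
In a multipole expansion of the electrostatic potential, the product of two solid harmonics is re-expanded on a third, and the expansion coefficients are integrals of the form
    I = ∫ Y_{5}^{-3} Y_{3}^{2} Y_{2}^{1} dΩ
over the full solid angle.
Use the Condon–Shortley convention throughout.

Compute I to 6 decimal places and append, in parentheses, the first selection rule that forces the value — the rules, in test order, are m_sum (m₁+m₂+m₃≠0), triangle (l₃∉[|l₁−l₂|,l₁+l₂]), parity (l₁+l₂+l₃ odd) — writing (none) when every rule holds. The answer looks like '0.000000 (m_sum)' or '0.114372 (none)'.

Checks pass: Σm=0; 10 even; l₃=2∈[2,8].
(2·5+1)(2·3+1)(2·2+1) = 385
Δ: 6! 4! 0! / 11! → 1/2310
sum: t=3:−1/144 = -1/144
3j²(5 3 2; 0 0 0) = Δ·Π!·Σ² = 10/231  (sign -1)
sum: t=5:−1/720 = -1/720
3j²(5 3 2; -3 2 1) = Δ·Π!·Σ² = 8/165  (sign +1)
combine: 4πI² = 385·10/231·8/165 = 80/99
take √, sign -1: I = -0.25358436
No selection rule forces the value: the integral is nonzero (none).

-0.253584 (none)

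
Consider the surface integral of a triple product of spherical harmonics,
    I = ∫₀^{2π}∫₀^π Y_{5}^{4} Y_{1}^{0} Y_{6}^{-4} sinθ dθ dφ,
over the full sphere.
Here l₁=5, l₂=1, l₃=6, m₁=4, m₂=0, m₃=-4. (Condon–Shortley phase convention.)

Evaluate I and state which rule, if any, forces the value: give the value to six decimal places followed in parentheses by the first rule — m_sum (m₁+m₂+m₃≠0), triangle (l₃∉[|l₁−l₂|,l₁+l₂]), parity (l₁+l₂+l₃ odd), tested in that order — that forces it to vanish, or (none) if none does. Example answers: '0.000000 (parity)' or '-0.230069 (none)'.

Checks pass: Σm=0; 12 even; l₃=6∈[4,6].
(2·5+1)(2·1+1)(2·6+1) = 429
Δ: 0! 10! 2! / 13! → 1/858
sum: t=0:+1/14400 = 1/14400
3j²(5 1 6; 0 0 0) = Δ·Π!·Σ² = 6/143  (sign +1)
sum: t=0:+1/362880 = 1/362880
3j²(5 1 6; 4 0 -4) = Δ·Π!·Σ² = 10/429  (sign +1)
combine: 4πI² = 429·6/143·10/429 = 60/143
take √, sign +1: I = 0.18272698
No selection rule forces the value: the integral is nonzero (none).

0.182727 (none)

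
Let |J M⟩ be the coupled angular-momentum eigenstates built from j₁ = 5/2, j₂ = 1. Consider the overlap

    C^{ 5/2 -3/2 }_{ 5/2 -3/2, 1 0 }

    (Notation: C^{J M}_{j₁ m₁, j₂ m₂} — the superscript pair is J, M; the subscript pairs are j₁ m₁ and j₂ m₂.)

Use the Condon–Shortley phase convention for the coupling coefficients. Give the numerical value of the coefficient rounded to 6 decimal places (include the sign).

√[6·1!4!1!/7! · 1!4!1!1!1!4!] = √(576/35)
  +(−1)^0/∏(0,1,4,1,0,0)! = 1/24  (running 1/24)
  +(−1)^1/∏(1,0,3,0,1,1)! = -1/6  (running -1/8)
⟨..|..⟩ = √(576/35)·(-1/8) = -0.507093

-0.507093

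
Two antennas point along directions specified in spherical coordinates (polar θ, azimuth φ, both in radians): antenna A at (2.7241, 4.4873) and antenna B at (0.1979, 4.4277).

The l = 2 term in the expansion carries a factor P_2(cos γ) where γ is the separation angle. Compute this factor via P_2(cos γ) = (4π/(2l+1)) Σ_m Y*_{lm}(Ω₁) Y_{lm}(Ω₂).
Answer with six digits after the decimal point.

0.500470

Expand P_2 via completeness: Σ_{m} conj(Y_{2,m}) at Ω₁ times Y_{2,m} at Ω₂ —
  m=-2: (-0.05718 + 0.02763j) × (-0.01258 - 0.00805j) = 0.00094 + 0.00011j  (running Σ = 0.00094 + 0.00011j)
  m=-1: (0.06391 + 0.27912j) × (-0.04183 + 0.14293j) = -0.04257 - 0.00254j  (running Σ = -0.04163 - 0.00243j)
  m=0: (0.47523 + 0.00000j) × (0.59421 + 0.00000j) = 0.28238 + 0.00000j  (running Σ = 0.24076 - 0.00243j)
  m=1: (-0.06391 + 0.27912j) × (0.04183 + 0.14293j) = -0.04257 + 0.00254j  (running Σ = 0.19819 + 0.00011j)
  m=2: (-0.05718 - 0.02763j) × (-0.01258 + 0.00805j) = 0.00094 - 0.00011j  (running Σ = 0.19913 + 0.00000j)
Total Σ_m = 0.19913 + 0.00000j. Multiply by 2.513274: 0.50047 + 0.00000j. P_2(cos γ) = 0.500470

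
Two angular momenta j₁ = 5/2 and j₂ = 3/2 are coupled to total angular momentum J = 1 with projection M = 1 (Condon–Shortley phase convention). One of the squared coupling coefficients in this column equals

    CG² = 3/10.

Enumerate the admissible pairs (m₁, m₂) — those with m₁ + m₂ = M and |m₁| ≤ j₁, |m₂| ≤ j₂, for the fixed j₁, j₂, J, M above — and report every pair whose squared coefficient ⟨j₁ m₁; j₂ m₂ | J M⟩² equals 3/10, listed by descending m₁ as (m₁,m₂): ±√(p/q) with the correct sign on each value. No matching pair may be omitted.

(3/2,-1/2): −√(3/10)

Admissible pairs with m₁+m₂ = M = 1: (-1/2,3/2), (1/2,1/2), (3/2,-1/2), (5/2,-3/2)
  (m₁,m₂)=(5/2,-3/2): CG² = 1/2, CG = +√(1/2)
  (m₁,m₂)=(3/2,-1/2): CG² = 3/10, CG = −√(3/10)   ← matches the target
  (m₁,m₂)=(1/2,1/2): CG² = 3/20, CG = +√(3/20)
  (m₁,m₂)=(-1/2,3/2): CG² = 1/20, CG = −√(1/20)
Pairs with CG² = 3/10: (3/2,-1/2): −√(3/10)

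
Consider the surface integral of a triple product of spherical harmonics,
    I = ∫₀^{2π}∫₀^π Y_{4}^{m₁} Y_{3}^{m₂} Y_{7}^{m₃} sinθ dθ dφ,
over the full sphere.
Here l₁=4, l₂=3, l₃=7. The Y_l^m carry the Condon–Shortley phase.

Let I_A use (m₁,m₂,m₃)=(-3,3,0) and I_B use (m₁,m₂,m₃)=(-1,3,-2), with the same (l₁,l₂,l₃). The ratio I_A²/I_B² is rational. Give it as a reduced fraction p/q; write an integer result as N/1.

1/12

l's match ⇒ only the (l;m) 3-j factors differ between A and B.
A: triangle coeff Δ(4,3,7) = 1/45045; Σ_t [0,0]: t=0:+1/3628800 = 1/3628800; (3j)²=1/6435 [(4 3 7; -3 3 0)], sign=-1
B: triangle coeff Δ(4,3,7) = 1/45045; Σ_t [0,0]: t=0:+1/518400 = 1/518400; (3j)²=4/2145 [(4 3 7; -1 3 -2)], sign=-1
I_A²/I_B² = (1/6435)/(4/2145) = 1/12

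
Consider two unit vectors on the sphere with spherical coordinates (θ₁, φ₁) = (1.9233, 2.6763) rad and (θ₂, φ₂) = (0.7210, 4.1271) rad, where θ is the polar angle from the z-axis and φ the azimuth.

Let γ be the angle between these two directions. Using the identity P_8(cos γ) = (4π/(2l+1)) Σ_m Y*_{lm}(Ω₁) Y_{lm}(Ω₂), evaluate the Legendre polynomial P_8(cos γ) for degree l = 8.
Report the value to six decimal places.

Addition theorem: P_8(cos γ) = (4π/17) Σ_m Y*_{lm}(Ω₁) Y_{lm}(Ω₂), m = −8…8:
  m=-8: (-0.259369, 0.170208) × (-0.000559, -0.018580) = (0.003307, 0.004724)  (running Σ = (0.003307, 0.004724))
  m=-7: (-0.453457, 0.052588) × (-0.069084, 0.048838) = (0.028758, -0.025779)  (running Σ = (0.032066, -0.021055))
  m=-6: (-0.190400, -0.069466) × (0.216743, 0.084102) = (-0.035426, -0.031069)  (running Σ = (-0.003360, -0.052124))
  m=-5: (0.169904, 0.180319) × (-0.089310, -0.408685) = (0.058520, -0.085541)  (running Σ = (0.055160, -0.137666))
  m=-4: (0.088338, 0.295622) × (-0.314182, 0.323777) = (-0.123470, -0.064278)  (running Σ = (-0.068310, -0.201943))
  m=-3: (0.019739, -0.111692) × (0.138344, 0.025900) = (0.005624, -0.014941)  (running Σ = (-0.062687, -0.216884))
  m=-2: (0.194141, -0.260637) × (0.121515, 0.287235) = (0.098455, 0.024093)  (running Σ = (0.035769, -0.192791))
  m=-1: (-0.047344, 0.023770) × (0.169230, -0.255343) = (-0.001943, 0.016112)  (running Σ = (0.033826, -0.176680))
  m=0: (-0.325044, -0.000000) × (0.225362, 0.000000) = (-0.073252, -0.000000)  (running Σ = (-0.039427, -0.176680))
  m=1: (0.047344, 0.023770) × (-0.169230, -0.255343) = (-0.001943, -0.016112)  (running Σ = (-0.041369, -0.192791))
  m=2: (0.194141, 0.260637) × (0.121515, -0.287235) = (0.098455, -0.024093)  (running Σ = (0.057086, -0.216884))
  m=3: (-0.019739, -0.111692) × (-0.138344, 0.025900) = (0.005624, 0.014941)  (running Σ = (0.062709, -0.201943))
  m=4: (0.088338, -0.295622) × (-0.314182, -0.323777) = (-0.123470, 0.064278)  (running Σ = (-0.060761, -0.137666))
  m=5: (-0.169904, 0.180319) × (0.089310, -0.408685) = (0.058520, 0.085541)  (running Σ = (-0.002241, -0.052124))
  m=6: (-0.190400, 0.069466) × (0.216743, -0.084102) = (-0.035426, 0.031069)  (running Σ = (-0.037666, -0.021055))
  m=7: (0.453457, 0.052588) × (0.069084, 0.048838) = (0.028758, 0.025779)  (running Σ = (-0.008908, 0.004724))
  m=8: (-0.259369, -0.170208) × (-0.000559, 0.018580) = (0.003307, -0.004724)  (running Σ = (-0.005601, 0.000000))
Total Σ_m = (-0.005601, 0.000000). Multiply by 0.739198: (-0.004140, 0.000000). P_8(cos γ) = -0.004140

-0.004140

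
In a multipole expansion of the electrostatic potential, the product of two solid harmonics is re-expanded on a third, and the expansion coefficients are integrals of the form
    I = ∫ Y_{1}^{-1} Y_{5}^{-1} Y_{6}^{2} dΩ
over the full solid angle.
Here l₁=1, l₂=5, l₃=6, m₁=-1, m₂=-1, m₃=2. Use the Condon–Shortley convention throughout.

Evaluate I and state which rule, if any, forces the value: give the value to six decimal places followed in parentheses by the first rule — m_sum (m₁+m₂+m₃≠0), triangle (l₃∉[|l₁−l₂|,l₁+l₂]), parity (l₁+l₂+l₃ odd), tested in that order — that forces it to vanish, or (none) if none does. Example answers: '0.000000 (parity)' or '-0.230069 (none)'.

m-sum 0 ✓  L=12 even ✓  4≤6≤6 ✓
Π(2lᵢ+1) = 3×11×13 = 429
triangle coeff Δ(1,5,6) = 1/858
Σ_t [0,0]: t=0:+1/14400 = 1/14400
(3j)²=6/143 [(1 5 6; 0 0 0)], sign=+1
Σ_t [0,0]: t=0:+1/34560 = 1/34560
(3j)²=14/429 [(1 5 6; -1 -1 2)], sign=+1
⇒ 4πI² = 84/143
I = (+1)√(84/143/(4π)) = 0.21620548
No selection rule forces the value: the integral is nonzero (none).

0.216205 (none)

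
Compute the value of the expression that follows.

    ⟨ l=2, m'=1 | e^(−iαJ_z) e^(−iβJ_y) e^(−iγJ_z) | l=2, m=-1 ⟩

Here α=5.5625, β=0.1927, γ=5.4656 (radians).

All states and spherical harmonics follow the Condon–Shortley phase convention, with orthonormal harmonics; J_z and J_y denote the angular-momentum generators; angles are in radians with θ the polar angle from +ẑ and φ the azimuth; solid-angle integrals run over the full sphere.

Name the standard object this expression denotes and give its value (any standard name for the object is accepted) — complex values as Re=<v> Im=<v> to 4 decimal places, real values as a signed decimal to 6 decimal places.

This is a Wigner D-matrix element — the rotation-matrix element ⟨l m'| R(α,β,γ) |l m⟩ in the angular-momentum basis.
D^2_{1,-1}(5.5625,0.1927,5.4656) = e^{-i·1·5.5625}·d^2_{1,-1}(0.1927)·e^{-i·-1·5.4656}. Compute d first:
With c≡cos(β/2)=0.995362 and s≡sin(β/2)=0.096201, N=[6·1·1·6]^{1/2}=6.000000
k: max(0,(-1)−(1))=0 … min(2+(-1),2−(1))=1
  k=0: (−1)^2·6.0000/(2)·0.9954^2·0.0962^2 = +0.027507
  k=1: (−1)^3·6.0000/(6)·0.9954^0·0.0962^4 = -0.000086
d^2_{1,-1}(0.1927) = +0.027507 -0.000086 = +0.027421
Attach z-rotation phases: D = e^{-i(1)(5.5625)}·(+0.027421)·e^{-i(-1)(5.4656)} = +0.027293-0.002653i

Wigner D-matrix element, Re=0.0273 Im=-0.0027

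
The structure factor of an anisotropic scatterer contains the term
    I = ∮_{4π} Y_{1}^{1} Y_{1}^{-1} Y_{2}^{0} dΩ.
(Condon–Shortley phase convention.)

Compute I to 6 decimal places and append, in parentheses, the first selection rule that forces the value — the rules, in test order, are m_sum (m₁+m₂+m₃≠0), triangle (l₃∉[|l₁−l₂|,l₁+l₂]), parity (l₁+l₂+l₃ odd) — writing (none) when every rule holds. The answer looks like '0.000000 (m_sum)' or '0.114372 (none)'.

0.126157 (none)

Rules hold: Σm=0, L=4 even, 0≤2≤2.
N = 3·3·5 = 45
Δ = 0!·2!·2!/5! = 1/30
Racah Σ t=0..0: t=0:+1/1 = 1/1
⇒ 3j(1 1 2; 0 0 0)² = 2/15, sgn +1
Racah Σ t=0..0: t=0:+1/4 = 1/4
⇒ 3j(1 1 2; 1 -1 0)² = 1/30, sgn +1
4πI² = N·(3j₀)²·(3jₘ)² = 1/5
I = +1·√(0.2/4π) = 0.12615663
No selection rule forces the value: the integral is nonzero (none).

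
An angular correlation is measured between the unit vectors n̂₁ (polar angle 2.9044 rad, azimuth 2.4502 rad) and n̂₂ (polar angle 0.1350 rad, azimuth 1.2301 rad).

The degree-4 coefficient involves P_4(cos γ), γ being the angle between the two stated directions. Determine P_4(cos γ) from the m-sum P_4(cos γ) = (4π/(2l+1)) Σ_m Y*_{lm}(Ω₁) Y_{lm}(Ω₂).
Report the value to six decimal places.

0.572258

Summing Y*_{l m}(θ₁,φ₁)·Y_{l m}(θ₂,φ₂) over m ∈ [−4, 4]; prefactor 4π/(2·4+1) = 1.396263:
  term(m=-4) = (0.000000, -0.000000)   from Y*(Ω₁)=(-0.001255, -0.000495), Y(Ω₂)=(0.000030, 0.000142)
  term(m=-3) = (0.000041, 0.000024)   from Y*(Ω₁)=(-0.007614, -0.013826), Y(Ω₂)=(-0.002580, 0.001577)
  term(m=-2) = (-0.002819, 0.002381)   from Y*(Ω₁)=(0.019379, -0.101855), Y(Ω₂)=(-0.027643, -0.022417)
  term(m=-1) = (-0.032780, -0.089607)   from Y*(Ω₁)=(0.300782, -0.248951), Y(Ω₂)=(0.081656, -0.230328)
  term(m=+0) = (0.480964, 0.000000)   from Y*(Ω₁)=(0.623941, -0.000000), Y(Ω₂)=(0.770849, 0.000000)
  term(m=+1) = (-0.032780, 0.089607)   from Y*(Ω₁)=(-0.300782, -0.248951), Y(Ω₂)=(-0.081656, -0.230328)
  term(m=+2) = (-0.002819, -0.002381)   from Y*(Ω₁)=(0.019379, 0.101855), Y(Ω₂)=(-0.027643, 0.022417)
  term(m=+3) = (0.000041, -0.000024)   from Y*(Ω₁)=(0.007614, -0.013826), Y(Ω₂)=(0.002580, 0.001577)
  term(m=+4) = (0.000000, 0.000000)   from Y*(Ω₁)=(-0.001255, 0.000495), Y(Ω₂)=(0.000030, -0.000142)
Σ over m = (0.409850, 0.000000); ×(4π/9) → (0.572258, 0.000000). Real part: 0.572258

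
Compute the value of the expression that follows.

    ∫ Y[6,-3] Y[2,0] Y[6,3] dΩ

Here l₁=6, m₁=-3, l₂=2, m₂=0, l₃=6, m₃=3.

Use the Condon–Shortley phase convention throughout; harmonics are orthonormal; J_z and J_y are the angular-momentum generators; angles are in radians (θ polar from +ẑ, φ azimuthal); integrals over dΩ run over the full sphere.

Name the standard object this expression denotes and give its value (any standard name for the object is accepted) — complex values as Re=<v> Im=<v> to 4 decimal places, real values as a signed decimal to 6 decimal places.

Gaunt coefficient, -0.057344

This is a Gaunt coefficient — the integral of a triple product of spherical harmonics over the sphere.
Rules hold: Σm=0, L=14 even, 4≤6≤8.
N = 13·5·13 = 845
Δ = 2!·10!·2!/15! = 1/90090
Racah Σ t=0..2: t=0:+1/69120 t=1:−1/14400 t=2:+1/69120 = -7/172800
⇒ 3j(6 2 6; 0 0 0)² = 14/715, sgn -1
Racah Σ t=0..2: t=0:+1/1451520 t=1:−1/80640 t=2:+1/120960 = -1/290304
⇒ 3j(6 2 6; -3 0 3)² = 5/2002, sgn +1
4πI² = N·(3j₀)²·(3jₘ)² = 5/121
I = -1·√(0.0413223/4π) = -0.05734392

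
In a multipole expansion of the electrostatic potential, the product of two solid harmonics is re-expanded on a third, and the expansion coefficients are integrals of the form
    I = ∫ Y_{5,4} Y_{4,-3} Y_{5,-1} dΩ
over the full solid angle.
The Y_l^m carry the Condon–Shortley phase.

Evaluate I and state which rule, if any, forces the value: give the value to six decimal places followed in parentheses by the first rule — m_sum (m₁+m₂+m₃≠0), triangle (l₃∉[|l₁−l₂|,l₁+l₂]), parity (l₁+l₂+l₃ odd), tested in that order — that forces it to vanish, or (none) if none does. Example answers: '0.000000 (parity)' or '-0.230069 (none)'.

-0.168084 (none)

Rules hold: Σm=0, L=14 even, 1≤5≤9.
N = 11·9·11 = 1089
Δ = 4!·6!·4!/15! = 1/3153150
Racah Σ t=0..4: t=0:+1/69120 t=1:−1/1728 t=2:+1/576 t=3:−1/1728 t=4:+1/69120 = 7/11520
⇒ 3j(5 4 5; 0 0 0)² = 2/143, sgn -1
Racah Σ t=0..1: t=0:+1/17280 t=1:−1/103680 = 1/20736
⇒ 3j(5 4 5; 4 -3 -1)² = 10/429, sgn +1
4πI² = N·(3j₀)²·(3jₘ)² = 60/169
I = -1·√(0.35503/4π) = -0.16808437
No selection rule forces the value: the integral is nonzero (none).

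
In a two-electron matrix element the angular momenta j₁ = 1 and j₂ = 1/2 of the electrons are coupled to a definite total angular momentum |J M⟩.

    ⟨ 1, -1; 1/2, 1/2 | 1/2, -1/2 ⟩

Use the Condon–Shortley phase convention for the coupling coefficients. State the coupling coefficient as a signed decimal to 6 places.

−√(2/3) ≈ -0.816497

j₁+j₂−J=1  J+j₁−j₂=1  J−j₁+j₂=0  j₁+j₂+J+1=3
(j₁±m₁, j₂±m₂, J±M) = (0,2,1,0,0,1)
P² = 2/3
sum k=1..1:
  [1] −1/1 = -1
S = -1
C² = P²·S² = 2/3 ; C = -0.816497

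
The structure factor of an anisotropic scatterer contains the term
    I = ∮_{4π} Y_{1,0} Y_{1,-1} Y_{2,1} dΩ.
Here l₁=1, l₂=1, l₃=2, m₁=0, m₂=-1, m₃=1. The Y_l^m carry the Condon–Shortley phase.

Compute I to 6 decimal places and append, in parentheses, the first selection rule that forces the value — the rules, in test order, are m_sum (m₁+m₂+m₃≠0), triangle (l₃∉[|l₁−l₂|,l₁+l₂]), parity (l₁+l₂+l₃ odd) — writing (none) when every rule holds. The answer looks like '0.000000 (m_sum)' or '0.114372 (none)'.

-0.218510 (none)

Checks pass: Σm=0; 4 even; l₃=2∈[0,2].
(2·1+1)(2·1+1)(2·2+1) = 45
Δ: 0! 2! 2! / 5! → 1/30
sum: t=0:+1/1 = 1/1
3j²(1 1 2; 0 0 0) = Δ·Π!·Σ² = 2/15  (sign +1)
sum: t=0:+1/2 = 1/2
3j²(1 1 2; 0 -1 1) = Δ·Π!·Σ² = 1/10  (sign -1)
combine: 4πI² = 45·2/15·1/10 = 3/5
take √, sign -1: I = -0.21850969
No selection rule forces the value: the integral is nonzero (none).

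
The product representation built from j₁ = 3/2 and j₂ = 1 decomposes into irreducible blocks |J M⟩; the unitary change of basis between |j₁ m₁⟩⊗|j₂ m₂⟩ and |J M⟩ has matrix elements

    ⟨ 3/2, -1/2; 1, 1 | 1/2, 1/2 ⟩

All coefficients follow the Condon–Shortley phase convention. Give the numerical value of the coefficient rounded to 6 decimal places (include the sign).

j₁+j₂−J=2  J+j₁−j₂=1  J−j₁+j₂=0  j₁+j₂+J+1=4
(j₁±m₁, j₂±m₂, J±M) = (1,2,2,0,1,0)
P² = 2/3
sum k=2..2:
  [2] +1/2 = 1/2
S = 1/2
C² = P²·S² = 1/6 ; C = +0.408248

+0.408248  (= +√(1/6))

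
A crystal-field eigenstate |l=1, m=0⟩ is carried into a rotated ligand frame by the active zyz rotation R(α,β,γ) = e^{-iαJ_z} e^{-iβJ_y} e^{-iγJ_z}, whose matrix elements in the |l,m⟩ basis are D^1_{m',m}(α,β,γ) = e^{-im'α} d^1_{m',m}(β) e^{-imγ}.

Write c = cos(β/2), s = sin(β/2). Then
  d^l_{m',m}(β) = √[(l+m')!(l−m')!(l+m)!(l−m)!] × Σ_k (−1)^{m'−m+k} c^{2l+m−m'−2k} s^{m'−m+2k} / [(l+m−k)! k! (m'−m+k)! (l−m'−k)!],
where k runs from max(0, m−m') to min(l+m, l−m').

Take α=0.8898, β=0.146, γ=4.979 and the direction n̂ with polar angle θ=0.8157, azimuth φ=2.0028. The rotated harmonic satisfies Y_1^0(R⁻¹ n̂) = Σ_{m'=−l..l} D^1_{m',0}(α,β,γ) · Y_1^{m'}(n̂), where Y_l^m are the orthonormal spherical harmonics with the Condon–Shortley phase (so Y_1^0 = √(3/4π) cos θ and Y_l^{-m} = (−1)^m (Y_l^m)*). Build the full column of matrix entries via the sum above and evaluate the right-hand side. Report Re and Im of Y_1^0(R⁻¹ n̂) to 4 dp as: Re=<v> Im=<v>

Need the full column D^1_{m',0} for m'=−1..1 at α=0.8898, β=0.1460, γ=4.9790.
cos(β/2)=0.997337, sin(β/2)=0.072935
d^1_{-1,0}: single k=1 term ⇒ +0.102871;  D = +0.064764+0.079925i
d^1_{0,0}: k∈[0..1] ⇒ +0.994680 -0.005320 = +0.989361;  D = +0.989361+0.000000i
d^1_{1,0}: single k=0 term ⇒ -0.102871;  D = -0.064764+0.079925i
Y_1^{m'}(θ=0.8157,φ=2.0028) and Σ D·Y over m':
  (+0.0648+0.0799i)·(-0.1053-0.2285i)  (+0.9894+0.0000i)·(+0.3349+0.0000i)  (-0.0648+0.0799i)·(+0.1053-0.2285i)
Y_1^0(R⁻¹ n̂) = +0.354183+0.000000i

Re=0.3542 Im=0.0000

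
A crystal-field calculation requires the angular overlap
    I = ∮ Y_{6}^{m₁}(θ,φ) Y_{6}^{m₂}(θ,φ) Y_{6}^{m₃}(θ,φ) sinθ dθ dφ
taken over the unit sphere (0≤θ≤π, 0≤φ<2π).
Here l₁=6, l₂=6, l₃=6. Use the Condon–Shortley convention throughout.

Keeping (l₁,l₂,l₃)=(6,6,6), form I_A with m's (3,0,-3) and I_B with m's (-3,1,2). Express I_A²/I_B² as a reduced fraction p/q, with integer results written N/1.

l's match ⇒ only the (l;m) 3-j factors differ between A and B.
A: triangle coeff Δ(6,6,6) = 1/325909584; Σ_t [0,3]: t=0:+1/18662400 t=1:−1/691200 t=2:+1/276480 t=3:−1/933120 = 43/37324800; (3j)²=1849/184756 [(6 6 6; 3 0 -3)], sign=-1
B: triangle coeff Δ(6,6,6) = 1/325909584; Σ_t [3,6]: t=3:−1/1244160 t=4:+1/207360 t=5:−1/276480 t=6:+1/3110400 = 1/1382400; (3j)²=189/92378 [(6 6 6; -3 1 2)], sign=+1
I_A²/I_B² = (1849/184756)/(189/92378) = 1849/378

1849/378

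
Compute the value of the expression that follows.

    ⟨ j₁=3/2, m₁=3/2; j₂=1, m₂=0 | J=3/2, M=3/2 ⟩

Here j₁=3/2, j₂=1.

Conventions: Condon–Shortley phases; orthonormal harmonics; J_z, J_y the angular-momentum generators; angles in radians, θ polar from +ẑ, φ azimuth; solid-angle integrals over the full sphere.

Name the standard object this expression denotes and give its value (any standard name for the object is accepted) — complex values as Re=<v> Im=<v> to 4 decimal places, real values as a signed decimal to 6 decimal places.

Clebsch–Gordan coefficient, +√(3/5) ≈ +0.774597

This is a Clebsch–Gordan (vector-coupling) coefficient.
√[4·1!2!1!/5! · 3!0!1!1!3!0!] = √(12/5)
  +(−1)^0/∏(0,1,0,1,2,0)! = 1/2  (running 1/2)
⟨..|..⟩ = √(12/5)·(1/2) = +0.774597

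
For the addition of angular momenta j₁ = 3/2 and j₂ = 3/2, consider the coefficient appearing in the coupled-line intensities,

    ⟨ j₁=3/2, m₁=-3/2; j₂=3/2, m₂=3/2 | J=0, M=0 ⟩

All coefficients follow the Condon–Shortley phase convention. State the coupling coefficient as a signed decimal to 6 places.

√[1·3!0!0!/4! · 0!3!3!0!0!0!] = √(9)
  +(−1)^3/∏(3,0,0,0,0,0)! = -1/6  (running -1/6)
⟨..|..⟩ = √(9)·(-1/6) = -0.500000

-0.500000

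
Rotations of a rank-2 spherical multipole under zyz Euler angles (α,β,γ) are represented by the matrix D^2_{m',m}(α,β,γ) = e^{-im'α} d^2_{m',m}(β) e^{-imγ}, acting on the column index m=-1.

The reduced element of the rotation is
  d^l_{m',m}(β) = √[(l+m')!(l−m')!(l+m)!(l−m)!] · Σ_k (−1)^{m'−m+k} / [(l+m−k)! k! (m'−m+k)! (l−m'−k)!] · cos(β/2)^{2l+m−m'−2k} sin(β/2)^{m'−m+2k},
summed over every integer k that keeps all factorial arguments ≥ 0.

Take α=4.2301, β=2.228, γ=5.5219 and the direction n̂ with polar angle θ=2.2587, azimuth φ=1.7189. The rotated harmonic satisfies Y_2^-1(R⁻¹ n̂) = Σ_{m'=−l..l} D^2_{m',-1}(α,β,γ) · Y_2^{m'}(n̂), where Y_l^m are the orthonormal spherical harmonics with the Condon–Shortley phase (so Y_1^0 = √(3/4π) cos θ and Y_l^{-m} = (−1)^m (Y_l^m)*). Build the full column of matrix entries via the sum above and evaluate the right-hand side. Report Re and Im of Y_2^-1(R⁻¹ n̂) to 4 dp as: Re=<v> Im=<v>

Need the full column D^2_{m',-1} for m'=−2..2 at α=4.2301, β=2.2280, γ=5.5219.
cos(β/2)=0.441075, sin(β/2)=0.897470
d^2_{-2,-1}: single k=1 term ⇒ +0.154024;  D = +0.023788+0.152176i
d^2_{-1,-1}: k∈[0..1] ⇒ +0.037849 -0.470096 = -0.432247;  D = +0.409312+0.138930i
d^2_{0,-1}: k∈[0..1] ⇒ -0.188640 +0.780995 = +0.592355;  D = +0.428836-0.408638i
d^2_{1,-1}: k∈[0..1] ⇒ +0.470096 -0.648754 = -0.178658;  D = -0.049201-0.171750i
d^2_{2,-1}: single k=0 term ⇒ -0.637680;  D = +0.624548+0.128745i
Y_2^{m'}(θ=2.2587,φ=1.7189) and Σ D·Y over m':
  (+0.0238+0.1522i)·(-0.2205+0.0673i)  (+0.4093+0.1389i)·(+0.0559+0.3748i)  (+0.4288-0.4086i)·(+0.0660+0.0000i)  (-0.0492-0.1717i)·(-0.0559+0.3748i)  (+0.6245+0.1287i)·(-0.2205-0.0673i)
Y_2^-1(R⁻¹ n̂) = -0.078289+0.022983i

Re=-0.0783 Im=0.0230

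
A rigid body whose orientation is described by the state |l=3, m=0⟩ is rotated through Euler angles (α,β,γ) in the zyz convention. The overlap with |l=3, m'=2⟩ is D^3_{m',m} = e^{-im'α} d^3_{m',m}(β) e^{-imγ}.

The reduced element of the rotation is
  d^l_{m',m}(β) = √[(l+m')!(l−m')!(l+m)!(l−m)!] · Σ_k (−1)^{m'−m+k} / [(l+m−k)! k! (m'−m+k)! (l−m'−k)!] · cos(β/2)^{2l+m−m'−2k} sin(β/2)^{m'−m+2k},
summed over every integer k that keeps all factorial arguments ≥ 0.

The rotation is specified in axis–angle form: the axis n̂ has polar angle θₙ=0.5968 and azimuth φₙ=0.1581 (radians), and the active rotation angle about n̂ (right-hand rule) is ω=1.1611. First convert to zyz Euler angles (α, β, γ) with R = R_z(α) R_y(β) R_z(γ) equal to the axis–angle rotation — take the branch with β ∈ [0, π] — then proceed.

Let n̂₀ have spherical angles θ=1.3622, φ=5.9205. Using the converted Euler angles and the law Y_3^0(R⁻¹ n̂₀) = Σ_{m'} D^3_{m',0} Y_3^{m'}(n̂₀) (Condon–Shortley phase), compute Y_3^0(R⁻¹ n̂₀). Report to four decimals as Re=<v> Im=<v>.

Re=-0.2077 Im=0.0000

Axis–angle → zyz. n̂ = (sinθₙcosφₙ, sinθₙsinφₙ, cosθₙ) = (+0.554989, +0.088482, +0.827138), ω = 1.1611.
R = I cosω + sinω [n̂]ₓ + (1−cosω) n̂n̂ᵀ gives
  R = [+0.583653, -0.729140, +0.357358; +0.788232, +0.403041, -0.465025; +0.195038, +0.553094, +0.809967]
β = atan2(√(R₁₃²+R₂₃²), R₃₃) = 0.626700; α = atan2(R₂₃, R₁₃) mod 2π = 5.367606; γ = atan2(R₃₂, −R₃₁) mod 2π = 1.909814
Need the full column D^3_{m',0} for m'=−3..3 at α=5.3676, β=0.6267, γ=1.9098.
cos(β/2)=0.951306, sin(β/2)=0.308247
d^3_{-3,0}: single k=3 term ⇒ +0.112765;  D = -0.104088-0.043378i
d^3_{-2,0}: k∈[2..3] ⇒ +0.426226 -0.044750 = +0.381476;  D = -0.098203-0.368619i
d^3_{-1,0}: k∈[1..3] ⇒ +0.831939 -0.262042 +0.009171 = +0.579068;  D = +0.352845-0.459152i
d^3_{0,0}: k∈[0..3] ⇒ +0.741178 -0.700361 +0.073533 -0.000858 = +0.113491;  D = +0.113491+0.000000i
d^3_{1,0}: k∈[0..2] ⇒ -0.831939 +0.262042 -0.009171 = -0.579068;  D = -0.352845-0.459152i
d^3_{2,0}: k∈[0..1] ⇒ +0.426226 -0.044750 = +0.381476;  D = -0.098203+0.368619i
d^3_{3,0}: single k=0 term ⇒ -0.112765;  D = +0.104088-0.043378i
Y_3^{m'}(θ=1.3622,φ=5.9205) and Σ D·Y over m':
  (-0.1041-0.0434i)·(+0.1814+0.3460i)  (-0.0982-0.3686i)·(+0.1516+0.1344i)  (+0.3528-0.4592i)·(-0.2322-0.0881i)  (+0.1135+0.0000i)·(-0.2153+0.0000i)  (-0.3528-0.4592i)·(+0.2322-0.0881i)  (-0.0982+0.3686i)·(+0.1516-0.1344i)  (+0.1041-0.0434i)·(-0.1814+0.3460i)
Y_3^0(R⁻¹ n̂) = -0.207659-0.000000i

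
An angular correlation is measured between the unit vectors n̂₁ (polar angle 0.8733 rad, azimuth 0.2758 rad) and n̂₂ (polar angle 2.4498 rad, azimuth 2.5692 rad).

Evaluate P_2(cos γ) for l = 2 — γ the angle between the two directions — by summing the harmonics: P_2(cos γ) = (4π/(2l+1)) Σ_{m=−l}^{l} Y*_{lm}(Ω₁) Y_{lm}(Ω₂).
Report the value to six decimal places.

0.503662

Summing Y*_{l m}(θ₁,φ₁)·Y_{l m}(θ₂,φ₂) over m ∈ [−2, 2]; prefactor 4π/(2·2+1) = 2.513274:
  term(m=-2) = (-0.004468, 0.035388)   from Y*(Ω₁)=(0.193262, 0.118916), Y(Ω₂)=(0.064958, 0.143141)
  term(m=-1) = (0.095458, 0.108268)   from Y*(Ω₁)=(0.365947, 0.103568), Y(Ω₂)=(0.319031, 0.205568)
  term(m=+0) = (0.018419, 0.000000)   from Y*(Ω₁)=(0.074953, -0.000000), Y(Ω₂)=(0.245747, 0.000000)
  term(m=+1) = (0.095458, -0.108268)   from Y*(Ω₁)=(-0.365947, 0.103568), Y(Ω₂)=(-0.319031, 0.205568)
  term(m=+2) = (-0.004468, -0.035388)   from Y*(Ω₁)=(0.193262, -0.118916), Y(Ω₂)=(0.064958, -0.143141)
Total Σ_m = (0.200401, 0.000000). Multiply by 2.513274: (0.503662, 0.000000). P_2(cos γ) = 0.503662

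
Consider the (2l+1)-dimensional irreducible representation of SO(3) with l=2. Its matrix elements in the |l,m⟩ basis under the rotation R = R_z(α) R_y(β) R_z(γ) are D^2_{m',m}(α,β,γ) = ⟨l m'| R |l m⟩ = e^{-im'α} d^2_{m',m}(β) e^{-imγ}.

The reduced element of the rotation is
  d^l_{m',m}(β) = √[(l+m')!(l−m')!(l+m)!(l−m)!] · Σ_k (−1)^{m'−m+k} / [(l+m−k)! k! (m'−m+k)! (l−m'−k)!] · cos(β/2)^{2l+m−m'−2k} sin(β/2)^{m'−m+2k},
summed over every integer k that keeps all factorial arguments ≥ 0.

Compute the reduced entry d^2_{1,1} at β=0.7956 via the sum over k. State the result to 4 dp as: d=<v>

d=0.3397

d^2_{1,1}(β=0.7956) via the finite sum:
With c≡cos(β/2)=0.921915 and s≡sin(β/2)=0.387391, N=[6·1·6·1]^{1/2}=6.000000
Admissible k: 0..1 (factorial args all ≥0)
  k=0: (−1)^0·6.0000/(6)·0.9219^4·0.3874^0 = +0.722378
  k=1: (−1)^1·6.0000/(2)·0.9219^2·0.3874^2 = -0.382651
d^2_{1,1}(0.7956) = +0.722378 -0.382651 = +0.339727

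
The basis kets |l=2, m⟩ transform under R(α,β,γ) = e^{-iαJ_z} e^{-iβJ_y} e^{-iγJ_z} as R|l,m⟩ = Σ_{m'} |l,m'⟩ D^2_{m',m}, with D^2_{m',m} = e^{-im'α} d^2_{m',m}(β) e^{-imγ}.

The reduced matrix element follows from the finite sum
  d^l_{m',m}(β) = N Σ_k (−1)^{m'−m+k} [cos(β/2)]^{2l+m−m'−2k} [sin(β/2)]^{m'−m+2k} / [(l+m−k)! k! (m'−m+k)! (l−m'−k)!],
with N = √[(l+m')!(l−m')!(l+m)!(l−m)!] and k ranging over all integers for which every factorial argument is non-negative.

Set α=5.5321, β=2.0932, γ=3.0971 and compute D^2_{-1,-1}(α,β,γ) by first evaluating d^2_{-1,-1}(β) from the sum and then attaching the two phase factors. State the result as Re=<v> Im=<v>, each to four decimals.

First d^2_{-1,-1}(β=2.0932), then the phase factors e^{-i(-1)α} and e^{-i(-1)γ}:
Half-angle: c=0.500517, s=0.865726. N=√(1·6·1·6)=6.000000
The bounds max(0,m−m')=0 and min(l+m,l−m')=1 give 2 terms
  k=0: (−1)^0·6.0000/(6)·0.5005^4·0.8657^0 = +0.062759
  k=1: (−1)^1·6.0000/(2)·0.5005^2·0.8657^2 = -0.563276
d^2_{-1,-1}(2.0932) = +0.062759 -0.563276 = -0.500517
D = (+0.730949-0.682432i)·(-0.500517)·(-0.999010+0.044478i) = +0.350298-0.357503i

Re=0.3503 Im=-0.3575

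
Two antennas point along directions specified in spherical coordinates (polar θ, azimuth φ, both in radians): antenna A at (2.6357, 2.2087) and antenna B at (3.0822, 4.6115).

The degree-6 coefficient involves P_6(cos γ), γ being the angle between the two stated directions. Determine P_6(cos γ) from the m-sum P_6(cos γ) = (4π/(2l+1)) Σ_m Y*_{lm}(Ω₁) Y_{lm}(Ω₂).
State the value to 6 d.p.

-0.400487

Term-by-term m-sum for l=6 (normalisation 4π/13 = 0.966644):
  [-6]  conj(Y_{6,-6})(Ω₁) = 0.00484 + 0.00396j ; Y_{6,-6}(Ω₂) = -0.00000 - 0.00000j ; Δ = -0.00000 - 0.00000j
  [-5]  conj(Y_{6,-5})(Ω₁) = -0.00187 + 0.03907j ; Y_{6,-5}(Ω₂) = 0.00000 - 0.00000j ; Δ = 0.00000 + 0.00000j
  [-4]  conj(Y_{6,-4})(Ω₁) = -0.12125 + 0.08118j ; Y_{6,-4}(Ω₂) = 0.00004 + 0.00002j ; Δ = -0.00001 + 0.00000j
  [-3]  conj(Y_{6,-3})(Ω₁) = -0.33078 - 0.11810j ; Y_{6,-3}(Ω₂) = -0.00032 + 0.00103j ; Δ = 0.00023 - 0.00030j
  [-2]  conj(Y_{6,-2})(Ω₁) = -0.14560 - 0.47918j ; Y_{6,-2}(Ω₂) = -0.01780 - 0.00364j ; Δ = 0.00085 + 0.00906j
  [-1]  conj(Y_{6,-1})(Ω₁) = 0.14206 - 0.19164j ; Y_{6,-1}(Ω₂) = 0.01936 - 0.19122j ; Δ = -0.03390 - 0.03087j
  [+0]  conj(Y_{6,0})(Ω₁) = -0.35585 + 0.00000j ; Y_{6,0}(Ω₂) = 0.97978 + 0.00000j ; Δ = -0.34865 + 0.00000j
  [+1]  conj(Y_{6,1})(Ω₁) = -0.14206 - 0.19164j ; Y_{6,1}(Ω₂) = -0.01936 - 0.19122j ; Δ = -0.03390 + 0.03087j
  [+2]  conj(Y_{6,2})(Ω₁) = -0.14560 + 0.47918j ; Y_{6,2}(Ω₂) = -0.01780 + 0.00364j ; Δ = 0.00085 - 0.00906j
  [+3]  conj(Y_{6,3})(Ω₁) = 0.33078 - 0.11810j ; Y_{6,3}(Ω₂) = 0.00032 + 0.00103j ; Δ = 0.00023 + 0.00030j
  [+4]  conj(Y_{6,4})(Ω₁) = -0.12125 - 0.08118j ; Y_{6,4}(Ω₂) = 0.00004 - 0.00002j ; Δ = -0.00001 - 0.00000j
  [+5]  conj(Y_{6,5})(Ω₁) = 0.00187 + 0.03907j ; Y_{6,5}(Ω₂) = -0.00000 - 0.00000j ; Δ = 0.00000 - 0.00000j
  [+6]  conj(Y_{6,6})(Ω₁) = 0.00484 - 0.00396j ; Y_{6,6}(Ω₂) = -0.00000 + 0.00000j ; Δ = -0.00000 + 0.00000j
Total Σ_m = -0.41431 + 0.00000j. Multiply by 0.966644: -0.40049 + 0.00000j. P_6(cos γ) = -0.400487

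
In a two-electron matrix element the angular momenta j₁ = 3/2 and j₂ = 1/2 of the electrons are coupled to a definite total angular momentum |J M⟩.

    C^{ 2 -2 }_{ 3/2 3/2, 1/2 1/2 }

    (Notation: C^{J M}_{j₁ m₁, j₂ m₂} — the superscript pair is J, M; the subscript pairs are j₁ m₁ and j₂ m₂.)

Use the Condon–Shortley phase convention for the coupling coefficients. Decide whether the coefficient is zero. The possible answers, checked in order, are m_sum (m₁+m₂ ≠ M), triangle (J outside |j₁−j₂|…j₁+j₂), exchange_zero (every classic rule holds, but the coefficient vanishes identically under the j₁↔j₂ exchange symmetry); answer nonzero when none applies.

m-sum: m₁+m₂ = 3/2+1/2 = 2, M = -2  ✗ ⇒ coefficient is 0

m_sum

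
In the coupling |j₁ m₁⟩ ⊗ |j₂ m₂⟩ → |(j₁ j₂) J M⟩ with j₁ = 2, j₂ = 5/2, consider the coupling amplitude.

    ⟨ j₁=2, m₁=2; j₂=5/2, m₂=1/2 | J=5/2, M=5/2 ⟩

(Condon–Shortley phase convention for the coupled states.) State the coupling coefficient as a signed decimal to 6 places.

+0.462910  (= +√(3/14))

triangle: 2!*2!*3!/8! = 24/40320
(j±m)!: 4!*0!*3!*2!*5!*0! = 34560
prefactor² = (2J+1)*Δ*N² = 864/7
  k=0: +1/(0!*2!*0!*3!*2!*0!) = 1/24
Σ = 1/24  ⇒  CG² = 864/7*(1/24)² = 3/14
CG = +√(3/14) = +0.462910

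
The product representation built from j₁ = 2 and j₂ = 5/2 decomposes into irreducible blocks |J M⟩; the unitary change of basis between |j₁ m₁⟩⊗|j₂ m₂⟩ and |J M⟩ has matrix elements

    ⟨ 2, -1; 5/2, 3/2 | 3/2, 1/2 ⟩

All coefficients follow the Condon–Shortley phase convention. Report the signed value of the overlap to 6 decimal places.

+0.138013  (= +√(2/105))

triangle: 3!*1!*2!/7! = 12/5040
(j±m)!: 1!*3!*4!*1!*2!*1! = 288
prefactor² = (2J+1)*Δ*N² = 96/35
  k=2: +1/(2!*1!*1!*2!*0!*0!) = 1/4
  k=3: −1/(3!*0!*0!*1!*1!*1!) = -1/6
Σ = 1/12  ⇒  CG² = 96/35*(1/12)² = 2/105
CG = +√(2/105) = +0.138013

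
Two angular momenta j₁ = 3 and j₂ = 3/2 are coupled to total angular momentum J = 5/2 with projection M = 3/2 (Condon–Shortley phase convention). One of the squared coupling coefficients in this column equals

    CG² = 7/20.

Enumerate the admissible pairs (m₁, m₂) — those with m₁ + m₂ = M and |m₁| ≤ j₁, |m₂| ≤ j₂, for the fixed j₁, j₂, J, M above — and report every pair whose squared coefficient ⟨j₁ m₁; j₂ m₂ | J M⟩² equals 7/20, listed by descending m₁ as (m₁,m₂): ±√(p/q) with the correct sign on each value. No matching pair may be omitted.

(1,1/2): −√(7/20)

Admissible pairs with m₁+m₂ = M = 3/2: (0,3/2), (1,1/2), (2,-1/2), (3,-3/2)
  (m₁,m₂)=(3,-3/2): CG² = 9/28, CG = +√(9/28)
  (m₁,m₂)=(2,-1/2): CG² = 1/14, CG = +√(1/14)
  (m₁,m₂)=(1,1/2): CG² = 7/20, CG = −√(7/20)   ← matches the target
  (m₁,m₂)=(0,3/2): CG² = 9/35, CG = +√(9/35)
Pairs with CG² = 7/20: (1,1/2): −√(7/20)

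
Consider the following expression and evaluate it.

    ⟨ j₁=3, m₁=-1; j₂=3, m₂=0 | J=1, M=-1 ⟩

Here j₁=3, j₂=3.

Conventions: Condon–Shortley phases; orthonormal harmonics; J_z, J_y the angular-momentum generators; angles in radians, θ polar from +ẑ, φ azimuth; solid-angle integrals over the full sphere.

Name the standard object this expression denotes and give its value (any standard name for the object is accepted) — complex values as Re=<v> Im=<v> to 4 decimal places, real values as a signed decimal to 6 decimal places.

This is a Clebsch–Gordan (vector-coupling) coefficient.
triangle: 5!·1!·1!/8! = 120/40320
(j±m)!: 2!·4!·3!·3!·0!·2! = 3456
prefactor² = (2J+1)·Δ·N² = 216/7
  k=3: −1/(3!·2!·1!·0!·0!·1!) = -1/12
Σ = -1/12  ⇒  CG² = 216/7·(-1/12)² = 3/14
CG = −√(3/14) = -0.462910

Clebsch–Gordan coefficient, −√(3/14) ≈ -0.462910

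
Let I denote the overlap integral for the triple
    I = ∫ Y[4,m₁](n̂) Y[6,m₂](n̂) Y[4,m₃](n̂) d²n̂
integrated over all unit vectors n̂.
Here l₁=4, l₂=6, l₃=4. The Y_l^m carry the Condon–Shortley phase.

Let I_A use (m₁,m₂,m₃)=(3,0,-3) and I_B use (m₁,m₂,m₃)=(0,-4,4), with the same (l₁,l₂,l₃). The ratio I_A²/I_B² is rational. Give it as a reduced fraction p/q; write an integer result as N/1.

289/720

Same 4,6,4: normalisation and zero-m 3j drop out of the ratio.
A: Δ: 6! 2! 6! / 15! → 1/1261260; sum: t=0:+1/518400 t=1:−1/28800 = -17/518400; 3j²(4 6 4; 3 0 -3) = Δ·Π!·Σ² = 289/25740  (sign +1)
B: Δ: 6! 2! 6! / 15! → 1/1261260; sum: t=2:+1/69120 = 1/69120; 3j²(4 6 4; 0 -4 4) = Δ·Π!·Σ² = 4/143  (sign +1)
I_A²/I_B² = (289/25740)/(4/143) = 289/720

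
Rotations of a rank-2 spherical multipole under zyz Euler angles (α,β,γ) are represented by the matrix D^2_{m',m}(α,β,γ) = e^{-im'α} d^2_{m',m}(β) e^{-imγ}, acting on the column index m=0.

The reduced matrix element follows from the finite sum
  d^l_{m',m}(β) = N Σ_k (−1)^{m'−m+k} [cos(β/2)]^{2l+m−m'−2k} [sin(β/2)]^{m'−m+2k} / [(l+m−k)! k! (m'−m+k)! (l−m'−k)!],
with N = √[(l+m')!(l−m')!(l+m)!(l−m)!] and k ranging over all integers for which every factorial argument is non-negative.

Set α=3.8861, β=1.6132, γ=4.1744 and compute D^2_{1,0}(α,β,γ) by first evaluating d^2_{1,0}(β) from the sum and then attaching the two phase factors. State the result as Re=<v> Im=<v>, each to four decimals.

D^2_{1,0}(3.8861,1.6132,4.1744) = e^{-i·1·3.8861}·d^2_{1,0}(1.6132)·e^{-i·0·4.1744}. Compute d first:
c=cos(1.613200/2)=0.691957, s=sin(1.613200/2)=0.721939; N=√[6·1·2·2]=4.898979
k: max(0,(0)−(1))=0 … min(2+(0),2−(1))=1
  k=0: (−1)^1·4.8990/(2)·0.6920^3·0.7219^1 = -0.585886
  k=1: (−1)^2·4.8990/(2)·0.6920^1·0.7219^3 = +0.637758
d^2_{1,0}(1.6132) = -0.585886 +0.637758 = +0.051871
Phases: e^{-i·(1)·3.8861}=-0.735422+0.677610i, e^{-i·(0)·4.1744}=+1.000000+0.000000i ⇒ D=-0.038147+0.035149i

Re=-0.0381 Im=0.0351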